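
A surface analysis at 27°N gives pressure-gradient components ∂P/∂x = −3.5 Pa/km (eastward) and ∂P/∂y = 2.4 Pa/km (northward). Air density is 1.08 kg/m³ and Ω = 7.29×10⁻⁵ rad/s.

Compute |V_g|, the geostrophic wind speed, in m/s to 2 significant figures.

59 m/s

Coriolis parameter at 27°N:
f = 2Ω sin φ = 2 × 7.29×10⁻⁵ × sin 27° = 6.62×10⁻⁵ s⁻¹
Component geostrophic relations (x east, y north):
u_g = −(1/(fρ)) ∂P/∂y,  v_g = (1/(fρ)) ∂P/∂x
u_g = −(2.4×10⁻³)/(6.62×10⁻⁵ × 1.08) = −33.6 m/s;  v_g = (−3.5×10⁻³)/(6.62×10⁻⁵ × 1.08) = −49.0 m/s
|V_g| = √(u_g² + v_g²) = 59.4 m/s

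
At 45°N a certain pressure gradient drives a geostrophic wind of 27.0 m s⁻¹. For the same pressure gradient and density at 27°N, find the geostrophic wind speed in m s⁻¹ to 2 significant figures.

42 m s⁻¹

With the same pressure gradient and density, V_g ∝ 1/f ∝ 1/sin φ.
V₂ = V₁ · sin φ₁ / sin φ₂ = 27.0 × sin 45° / sin 27°
V₂ = 27.0 × 0.7071/0.4540 = 42 m s⁻¹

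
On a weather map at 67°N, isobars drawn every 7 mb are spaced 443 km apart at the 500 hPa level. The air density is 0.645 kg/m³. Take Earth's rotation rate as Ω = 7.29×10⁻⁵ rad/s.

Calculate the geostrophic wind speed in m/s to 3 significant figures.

Coriolis parameter at 67°N:
f = 2Ω sin φ = 2 × 7.29×10⁻⁵ × sin 67° = 1.34×10⁻⁴ s⁻¹
Pressure gradient: |∂P/∂n| = 700 Pa / 443000 m = 1.58×10⁻³ Pa/m
Geostrophic balance (pressure-gradient force = Coriolis force):
V_g = (1/(fρ)) |∂P/∂n| = 1.58×10⁻³ / (1.34×10⁻⁴ × 0.645) = 18.3 m/s

18.3 m/s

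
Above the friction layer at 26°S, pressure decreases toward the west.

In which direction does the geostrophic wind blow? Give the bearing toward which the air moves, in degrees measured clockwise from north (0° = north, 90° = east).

The pressure-gradient force points toward the west (bearing 270°).
Geostrophic balance: in the Southern Hemisphere the Coriolis force deflects motion to the left, so the geostrophic wind blows 90° to the left of the pressure-gradient force (low pressure on the right).
Rotating 270° by 90° counterclockwise gives 180° — the wind blows toward the south.

180°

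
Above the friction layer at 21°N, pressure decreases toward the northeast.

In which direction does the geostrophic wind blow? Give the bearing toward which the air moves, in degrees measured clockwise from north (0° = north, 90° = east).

The pressure-gradient force points toward the northeast (bearing 045°).
Geostrophic balance: in the Northern Hemisphere the Coriolis force deflects motion to the right, so the geostrophic wind blows 90° to the right of the pressure-gradient force (low pressure on the left).
Rotating 045° by 90° clockwise gives 135° — the wind blows toward the southeast.

135°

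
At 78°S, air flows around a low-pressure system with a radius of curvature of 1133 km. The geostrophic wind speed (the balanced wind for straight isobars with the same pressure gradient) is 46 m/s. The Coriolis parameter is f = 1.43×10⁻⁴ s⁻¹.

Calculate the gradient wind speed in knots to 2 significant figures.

Around a low, centrifugal force acts outward with Coriolis, so pressure-gradient force balances both:
(1/ρ)|∂P/∂n| = fV + V²/R  →  V² + fR·V − fR·V_g = 0
With fR = 1.43×10⁻⁴ × 1133×10³ m = 162 m/s:
V = [−fR + √((fR)² + 4 fR V_g)]/2 = [−162 + √(162² + 4×162×46)]/2 = 37.4 m/s
Subgeostrophic (V < V_g = 46 m/s), as expected around a low.
Converting: 37.4 m/s × 1.944 = 73 knots

73 knots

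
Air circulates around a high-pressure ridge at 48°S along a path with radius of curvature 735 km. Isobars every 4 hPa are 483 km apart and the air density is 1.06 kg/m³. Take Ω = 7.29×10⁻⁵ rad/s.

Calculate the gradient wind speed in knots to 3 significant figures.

15.6 knots

Coriolis parameter at 48°S:
f = 2Ω sin φ = 2 × 7.29×10⁻⁵ × sin 48° = 1.08×10⁻⁴ s⁻¹
Pressure gradient: |∂P/∂n| = 400 Pa / 483000 m = 8.28×10⁻⁴ Pa/m
Geostrophic speed: V_g = |∂P/∂n|/(fρ) = 8.28×10⁻⁴/(1.08×10⁻⁴ × 1.06) = 7.21 m/s
Around a high, pressure-gradient force acts outward with centrifugal, so Coriolis balances both:
fV = (1/ρ)|∂P/∂n| + V²/R  →  V² − fR·V + fR·V_g = 0
With fR = 1.08×10⁻⁴ × 735×10³ m = 79.6 m/s:
V = [fR − √((fR)² − 4 fR V_g)]/2 = [79.6 − √(79.6² − 4×79.6×7.21)]/2 = 8.02 m/s
Supergeostrophic (V > V_g = 7.21 m/s), as expected around a high.
Converting: 8.02 m/s × 1.944 = 15.6 knots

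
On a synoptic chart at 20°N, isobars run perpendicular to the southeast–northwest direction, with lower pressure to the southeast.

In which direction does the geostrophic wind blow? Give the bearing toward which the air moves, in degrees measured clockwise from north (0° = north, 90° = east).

The pressure-gradient force points toward the southeast (bearing 135°).
Geostrophic balance: in the Northern Hemisphere the Coriolis force deflects motion to the right, so the geostrophic wind blows 90° to the right of the pressure-gradient force (low pressure on the left).
Rotating 135° by 90° clockwise gives 225° — the wind blows toward the southwest.

225°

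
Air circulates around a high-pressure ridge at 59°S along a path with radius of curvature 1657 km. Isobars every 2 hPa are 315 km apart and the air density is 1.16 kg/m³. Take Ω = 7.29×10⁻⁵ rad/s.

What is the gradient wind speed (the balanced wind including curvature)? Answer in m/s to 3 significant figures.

Coriolis parameter at 59°S:
f = 2Ω sin φ = 2 × 7.29×10⁻⁵ × sin 59° = 1.25×10⁻⁴ s⁻¹
Pressure gradient: |∂P/∂n| = 200 Pa / 315000 m = 6.35×10⁻⁴ Pa/m
Geostrophic speed: V_g = |∂P/∂n|/(fρ) = 6.35×10⁻⁴/(1.25×10⁻⁴ × 1.16) = 4.38 m/s
Around a high, pressure-gradient force acts outward with centrifugal, so Coriolis balances both:
fV = (1/ρ)|∂P/∂n| + V²/R  →  V² − fR·V + fR·V_g = 0
With fR = 1.25×10⁻⁴ × 1657×10³ m = 207 m/s:
V = [fR − √((fR)² − 4 fR V_g)]/2 = [207 − √(207² − 4×207×4.38)]/2 = 4.48 m/s
Supergeostrophic (V > V_g = 4.38 m/s), as expected around a high.

4.48 m/s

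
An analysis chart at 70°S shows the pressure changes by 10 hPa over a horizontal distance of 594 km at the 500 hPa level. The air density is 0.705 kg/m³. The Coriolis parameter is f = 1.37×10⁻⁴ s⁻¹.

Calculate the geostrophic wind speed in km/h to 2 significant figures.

63 km/h

Pressure gradient: |∂P/∂n| = 1000 Pa / 594000 m = 1.68×10⁻³ Pa/m
Geostrophic balance (pressure-gradient force = Coriolis force):
V_g = (1/(fρ)) |∂P/∂n| = 1.68×10⁻³ / (1.37×10⁻⁴ × 0.705) = 17.4 m/s
Converting: 17.4 m/s × 3.6 = 63 km/h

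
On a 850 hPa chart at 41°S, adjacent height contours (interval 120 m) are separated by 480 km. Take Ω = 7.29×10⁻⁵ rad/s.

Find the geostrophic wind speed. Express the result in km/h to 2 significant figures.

92 km/h

Coriolis parameter at 41°S:
f = 2Ω sin φ = 2 × 7.29×10⁻⁵ × sin 41° = 9.57×10⁻⁵ s⁻¹
Height gradient: |∂Z/∂n| = 120 m / 480000 m = 2.50×10⁻⁴
On a pressure surface, geostrophic balance gives V_g = (g/f)|∂Z/∂n|:
V_g = 9.81 × 2.50×10⁻⁴ / 9.57×10⁻⁵ = 25.6 m/s
Converting: 25.6 m/s × 3.6 = 92 km/h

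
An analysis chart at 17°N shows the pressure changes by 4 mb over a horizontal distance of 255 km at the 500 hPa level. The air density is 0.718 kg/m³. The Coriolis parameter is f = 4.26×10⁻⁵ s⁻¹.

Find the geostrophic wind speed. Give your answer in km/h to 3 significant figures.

185 km/h

Pressure gradient: |∂P/∂n| = 400 Pa / 255000 m = 1.57×10⁻³ Pa/m
Geostrophic balance (pressure-gradient force = Coriolis force):
V_g = (1/(fρ)) |∂P/∂n| = 1.57×10⁻³ / (4.26×10⁻⁵ × 0.718) = 51.3 m/s
Converting: 51.3 m/s × 3.6 = 185 km/h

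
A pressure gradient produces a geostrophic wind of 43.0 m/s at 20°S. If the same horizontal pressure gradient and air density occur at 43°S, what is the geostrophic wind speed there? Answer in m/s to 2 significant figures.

With the same pressure gradient and density, V_g ∝ 1/f ∝ 1/sin φ.
V₂ = V₁ · sin φ₁ / sin φ₂ = 43.0 × sin 20° / sin 43°
V₂ = 43.0 × 0.3420/0.6820 = 22 m/s

22 m/s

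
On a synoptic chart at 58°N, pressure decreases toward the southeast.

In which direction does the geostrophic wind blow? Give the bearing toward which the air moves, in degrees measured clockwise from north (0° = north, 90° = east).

225°

The pressure-gradient force points toward the southeast (bearing 135°).
Geostrophic balance: in the Northern Hemisphere the Coriolis force deflects motion to the right, so the geostrophic wind blows 90° to the right of the pressure-gradient force (low pressure on the left).
Rotating 135° by 90° clockwise gives 225° — the wind blows toward the southwest.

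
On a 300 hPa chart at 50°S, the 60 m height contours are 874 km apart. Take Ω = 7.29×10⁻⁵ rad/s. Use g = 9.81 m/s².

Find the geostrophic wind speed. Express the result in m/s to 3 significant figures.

6.03 m/s

Coriolis parameter at 50°S:
f = 2Ω sin φ = 2 × 7.29×10⁻⁵ × sin 50° = 1.12×10⁻⁴ s⁻¹
Height gradient: |∂Z/∂n| = 60 m / 874000 m = 6.86×10⁻⁵
On a pressure surface, geostrophic balance gives V_g = (g/f)|∂Z/∂n|:
V_g = 9.81 × 6.86×10⁻⁵ / 1.12×10⁻⁴ = 6.03 m/s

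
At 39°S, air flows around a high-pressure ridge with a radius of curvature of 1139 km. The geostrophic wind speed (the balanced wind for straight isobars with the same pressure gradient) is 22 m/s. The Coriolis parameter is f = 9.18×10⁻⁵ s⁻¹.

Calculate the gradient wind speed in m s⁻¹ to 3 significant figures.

Around a high, pressure-gradient force acts outward with centrifugal, so Coriolis balances both:
fV = (1/ρ)|∂P/∂n| + V²/R  →  V² − fR·V + fR·V_g = 0
With fR = 9.18×10⁻⁵ × 1139×10³ m = 105 m/s:
V = [fR − √((fR)² − 4 fR V_g)]/2 = [105 − √(105² − 4×105×22)]/2 = 31.5 m/s
Supergeostrophic (V > V_g = 22 m/s), as expected around a high.

31.5 m s⁻¹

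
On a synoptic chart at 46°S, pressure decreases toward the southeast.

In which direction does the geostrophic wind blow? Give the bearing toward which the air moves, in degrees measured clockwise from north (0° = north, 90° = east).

045°

The pressure-gradient force points toward the southeast (bearing 135°).
Geostrophic balance: in the Southern Hemisphere the Coriolis force deflects motion to the left, so the geostrophic wind blows 90° to the left of the pressure-gradient force (low pressure on the right).
Rotating 135° by 90° counterclockwise gives 045° — the wind blows toward the northeast.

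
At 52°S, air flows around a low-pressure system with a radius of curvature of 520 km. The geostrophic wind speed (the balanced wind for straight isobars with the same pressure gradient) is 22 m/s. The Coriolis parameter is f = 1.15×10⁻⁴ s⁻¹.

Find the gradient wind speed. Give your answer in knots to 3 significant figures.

33.3 knots

Around a low, centrifugal force acts outward with Coriolis, so pressure-gradient force balances both:
(1/ρ)|∂P/∂n| = fV + V²/R  →  V² + fR·V − fR·V_g = 0
With fR = 1.15×10⁻⁴ × 520×10³ m = 59.8 m/s:
V = [−fR + √((fR)² + 4 fR V_g)]/2 = [−59.8 + √(59.8² + 4×59.8×22)]/2 = 17.1 m/s
Subgeostrophic (V < V_g = 22 m/s), as expected around a low.
Converting: 17.1 m/s × 1.944 = 33.3 knots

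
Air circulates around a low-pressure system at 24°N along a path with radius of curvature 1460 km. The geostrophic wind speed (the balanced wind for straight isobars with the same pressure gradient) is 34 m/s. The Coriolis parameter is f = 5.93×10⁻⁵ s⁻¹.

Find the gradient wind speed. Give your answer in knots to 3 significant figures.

50.8 knots

Around a low, centrifugal force acts outward with Coriolis, so pressure-gradient force balances both:
(1/ρ)|∂P/∂n| = fV + V²/R  →  V² + fR·V − fR·V_g = 0
With fR = 5.93×10⁻⁵ × 1460×10³ m = 86.6 m/s:
V = [−fR + √((fR)² + 4 fR V_g)]/2 = [−86.6 + √(86.6² + 4×86.6×34)]/2 = 26.1 m/s
Subgeostrophic (V < V_g = 34 m/s), as expected around a low.
Converting: 26.1 m/s × 1.944 = 50.8 knots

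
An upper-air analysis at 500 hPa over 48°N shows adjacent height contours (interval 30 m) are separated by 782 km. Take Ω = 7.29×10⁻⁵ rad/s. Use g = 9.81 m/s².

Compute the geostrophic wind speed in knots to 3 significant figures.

Coriolis parameter at 48°N:
f = 2Ω sin φ = 2 × 7.29×10⁻⁵ × sin 48° = 1.08×10⁻⁴ s⁻¹
Height gradient: |∂Z/∂n| = 30 m / 782000 m = 3.84×10⁻⁵
On a pressure surface, geostrophic balance gives V_g = (g/f)|∂Z/∂n|:
V_g = 9.81 × 3.84×10⁻⁵ / 1.08×10⁻⁴ = 3.47 m/s
Converting: 3.47 m/s × 1.944 = 6.75 knots

6.75 knots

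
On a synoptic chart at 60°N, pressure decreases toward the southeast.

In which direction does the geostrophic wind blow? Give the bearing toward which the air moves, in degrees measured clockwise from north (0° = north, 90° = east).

225°

The pressure-gradient force points toward the southeast (bearing 135°).
Geostrophic balance: in the Northern Hemisphere the Coriolis force deflects motion to the right, so the geostrophic wind blows 90° to the right of the pressure-gradient force (low pressure on the left).
Rotating 135° by 90° clockwise gives 225° — the wind blows toward the southwest.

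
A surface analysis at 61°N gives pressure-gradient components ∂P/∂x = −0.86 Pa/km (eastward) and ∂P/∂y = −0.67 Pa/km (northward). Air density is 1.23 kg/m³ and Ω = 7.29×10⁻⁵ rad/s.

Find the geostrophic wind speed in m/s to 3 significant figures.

Coriolis parameter at 61°N:
f = 2Ω sin φ = 2 × 7.29×10⁻⁵ × sin 61° = 1.28×10⁻⁴ s⁻¹
Component geostrophic relations (x east, y north):
u_g = −(1/(fρ)) ∂P/∂y,  v_g = (1/(fρ)) ∂P/∂x
u_g = −(−0.67×10⁻³)/(1.28×10⁻⁴ × 1.23) = 4.27 m/s;  v_g = (−0.86×10⁻³)/(1.28×10⁻⁴ × 1.23) = −5.48 m/s
|V_g| = √(u_g² + v_g²) = 6.95 m/s

6.95 m/s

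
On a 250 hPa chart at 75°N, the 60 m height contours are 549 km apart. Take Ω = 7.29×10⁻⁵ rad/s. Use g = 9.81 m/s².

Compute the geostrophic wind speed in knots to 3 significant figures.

Coriolis parameter at 75°N:
f = 2Ω sin φ = 2 × 7.29×10⁻⁵ × sin 75° = 1.41×10⁻⁴ s⁻¹
Height gradient: |∂Z/∂n| = 60 m / 549000 m = 1.09×10⁻⁴
On a pressure surface, geostrophic balance gives V_g = (g/f)|∂Z/∂n|:
V_g = 9.81 × 1.09×10⁻⁴ / 1.41×10⁻⁴ = 7.61 m/s
Converting: 7.61 m/s × 1.944 = 14.8 knots

14.8 knots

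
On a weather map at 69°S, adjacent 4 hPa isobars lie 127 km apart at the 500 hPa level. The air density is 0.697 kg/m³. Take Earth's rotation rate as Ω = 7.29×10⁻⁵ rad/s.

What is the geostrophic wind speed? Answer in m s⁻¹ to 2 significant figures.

33 m s⁻¹

Coriolis parameter at 69°S:
f = 2Ω sin φ = 2 × 7.29×10⁻⁵ × sin 69° = 1.36×10⁻⁴ s⁻¹
Pressure gradient: |∂P/∂n| = 400 Pa / 127000 m = 3.15×10⁻³ Pa/m
Geostrophic balance (pressure-gradient force = Coriolis force):
V_g = (1/(fρ)) |∂P/∂n| = 3.15×10⁻³ / (1.36×10⁻⁴ × 0.697) = 33.2 m/s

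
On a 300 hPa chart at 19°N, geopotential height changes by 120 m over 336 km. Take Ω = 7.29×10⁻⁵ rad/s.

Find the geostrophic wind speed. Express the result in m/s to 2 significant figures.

74 m/s

Coriolis parameter at 19°N:
f = 2Ω sin φ = 2 × 7.29×10⁻⁵ × sin 19° = 4.75×10⁻⁵ s⁻¹
Height gradient: |∂Z/∂n| = 120 m / 336000 m = 3.57×10⁻⁴
On a pressure surface, geostrophic balance gives V_g = (g/f)|∂Z/∂n|:
V_g = 9.81 × 3.57×10⁻⁴ / 4.75×10⁻⁵ = 73.8 m/s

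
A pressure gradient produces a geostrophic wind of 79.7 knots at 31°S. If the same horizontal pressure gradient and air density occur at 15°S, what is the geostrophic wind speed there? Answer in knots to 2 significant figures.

160 knots

With the same pressure gradient and density, V_g ∝ 1/f ∝ 1/sin φ.
V₂ = V₁ · sin φ₁ / sin φ₂ = 79.7 × sin 31° / sin 15°
V₂ = 79.7 × 0.5150/0.2588 = 160 knots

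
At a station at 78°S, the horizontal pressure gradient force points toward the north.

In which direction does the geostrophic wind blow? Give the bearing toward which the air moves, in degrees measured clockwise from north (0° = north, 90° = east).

270°

The pressure-gradient force points toward the north (bearing 000°).
Geostrophic balance: in the Southern Hemisphere the Coriolis force deflects motion to the left, so the geostrophic wind blows 90° to the left of the pressure-gradient force (low pressure on the right).
Rotating 000° by 90° counterclockwise gives 270° — the wind blows toward the west.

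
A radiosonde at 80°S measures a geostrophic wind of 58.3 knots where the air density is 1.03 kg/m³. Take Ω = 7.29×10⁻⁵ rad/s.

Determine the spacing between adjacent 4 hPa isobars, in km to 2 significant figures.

90 km

Coriolis parameter at 80°S:
f = 2Ω sin φ = 2 × 7.29×10⁻⁵ × sin 80° = 1.44×10⁻⁴ s⁻¹
Wind speed in SI: 58.3 knots = 30.0 m/s
Geostrophic balance rearranged: |∂P/∂n| = f ρ V_g
|∂P/∂n| = 1.44×10⁻⁴ × 1.03 × 30.0 = 4.44×10⁻³ Pa/m
Isobar spacing: Δn = ΔP/|∂P/∂n| = 400 Pa / 4.44×10⁻³ Pa/m = 90179 m ≈ 90 km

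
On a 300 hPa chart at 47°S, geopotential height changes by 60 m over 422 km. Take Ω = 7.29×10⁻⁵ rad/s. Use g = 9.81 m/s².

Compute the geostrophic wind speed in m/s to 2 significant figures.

Coriolis parameter at 47°S:
f = 2Ω sin φ = 2 × 7.29×10⁻⁵ × sin 47° = 1.07×10⁻⁴ s⁻¹
Height gradient: |∂Z/∂n| = 60 m / 422000 m = 1.42×10⁻⁴
On a pressure surface, geostrophic balance gives V_g = (g/f)|∂Z/∂n|:
V_g = 9.81 × 1.42×10⁻⁴ / 1.07×10⁻⁴ = 13.1 m/s

13 m/s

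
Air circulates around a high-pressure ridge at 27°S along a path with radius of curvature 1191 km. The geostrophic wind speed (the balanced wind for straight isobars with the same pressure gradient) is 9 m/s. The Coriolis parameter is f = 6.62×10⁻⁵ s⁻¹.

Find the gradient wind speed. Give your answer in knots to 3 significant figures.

Around a high, pressure-gradient force acts outward with centrifugal, so Coriolis balances both:
fV = (1/ρ)|∂P/∂n| + V²/R  →  V² − fR·V + fR·V_g = 0
With fR = 6.62×10⁻⁵ × 1191×10³ m = 78.8 m/s:
V = [fR − √((fR)² − 4 fR V_g)]/2 = [78.8 − √(78.8² − 4×78.8×9)]/2 = 10.4 m/s
Supergeostrophic (V > V_g = 9 m/s), as expected around a high.
Converting: 10.4 m/s × 1.944 = 20.1 knots

20.1 knots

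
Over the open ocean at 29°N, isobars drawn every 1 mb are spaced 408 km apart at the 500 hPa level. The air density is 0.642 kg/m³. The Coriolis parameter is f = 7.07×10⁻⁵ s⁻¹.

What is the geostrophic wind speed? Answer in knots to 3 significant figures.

10.5 knots

Pressure gradient: |∂P/∂n| = 100 Pa / 408000 m = 2.45×10⁻⁴ Pa/m
Geostrophic balance (pressure-gradient force = Coriolis force):
V_g = (1/(fρ)) |∂P/∂n| = 2.45×10⁻⁴ / (7.07×10⁻⁵ × 0.642) = 5.40 m/s
Converting: 5.40 m/s × 1.944 = 10.5 knots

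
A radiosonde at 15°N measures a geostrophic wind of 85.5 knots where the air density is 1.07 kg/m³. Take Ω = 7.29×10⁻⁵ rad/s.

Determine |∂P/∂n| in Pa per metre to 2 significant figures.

Coriolis parameter at 15°N:
f = 2Ω sin φ = 2 × 7.29×10⁻⁵ × sin 15° = 3.77×10⁻⁵ s⁻¹
Wind speed in SI: 85.5 knots = 44.0 m/s
Geostrophic balance rearranged: |∂P/∂n| = f ρ V_g
|∂P/∂n| = 3.77×10⁻⁵ × 1.07 × 44.0 = 1.78×10⁻³ Pa/m

1.8×10⁻³ Pa/m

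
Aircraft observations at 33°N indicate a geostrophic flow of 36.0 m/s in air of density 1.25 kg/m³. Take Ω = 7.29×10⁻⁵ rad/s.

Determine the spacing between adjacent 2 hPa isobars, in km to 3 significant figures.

Coriolis parameter at 33°N:
f = 2Ω sin φ = 2 × 7.29×10⁻⁵ × sin 33° = 7.94×10⁻⁵ s⁻¹
Geostrophic balance rearranged: |∂P/∂n| = f ρ V_g
|∂P/∂n| = 7.94×10⁻⁵ × 1.25 × 36.0 = 3.57×10⁻³ Pa/m
Isobar spacing: Δn = ΔP/|∂P/∂n| = 200 Pa / 3.57×10⁻³ Pa/m = 55969 m ≈ 56.0 km

56.0 km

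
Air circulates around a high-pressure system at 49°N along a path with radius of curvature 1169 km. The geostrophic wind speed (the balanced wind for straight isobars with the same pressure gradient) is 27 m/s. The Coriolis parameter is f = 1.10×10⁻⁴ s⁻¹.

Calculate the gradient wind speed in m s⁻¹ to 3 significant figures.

38.6 m s⁻¹

Around a high, pressure-gradient force acts outward with centrifugal, so Coriolis balances both:
fV = (1/ρ)|∂P/∂n| + V²/R  →  V² − fR·V + fR·V_g = 0
With fR = 1.10×10⁻⁴ × 1169×10³ m = 129 m/s:
V = [fR − √((fR)² − 4 fR V_g)]/2 = [129 − √(129² − 4×129×27)]/2 = 38.6 m/s
Supergeostrophic (V > V_g = 27 m/s), as expected around a high.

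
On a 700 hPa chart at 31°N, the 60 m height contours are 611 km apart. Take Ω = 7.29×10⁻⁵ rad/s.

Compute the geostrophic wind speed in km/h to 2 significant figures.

Coriolis parameter at 31°N:
f = 2Ω sin φ = 2 × 7.29×10⁻⁵ × sin 31° = 7.51×10⁻⁵ s⁻¹
Height gradient: |∂Z/∂n| = 60 m / 611000 m = 9.82×10⁻⁵
On a pressure surface, geostrophic balance gives V_g = (g/f)|∂Z/∂n|:
V_g = 9.81 × 9.82×10⁻⁵ / 7.51×10⁻⁵ = 12.8 m/s
Converting: 12.8 m/s × 3.6 = 46 km/h

46 km/h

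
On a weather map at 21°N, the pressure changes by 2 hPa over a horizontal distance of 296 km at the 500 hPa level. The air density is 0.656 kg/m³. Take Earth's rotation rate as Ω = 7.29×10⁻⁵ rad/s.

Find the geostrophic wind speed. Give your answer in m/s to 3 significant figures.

19.7 m/s

Coriolis parameter at 21°N:
f = 2Ω sin φ = 2 × 7.29×10⁻⁵ × sin 21° = 5.23×10⁻⁵ s⁻¹
Pressure gradient: |∂P/∂n| = 200 Pa / 296000 m = 6.76×10⁻⁴ Pa/m
Geostrophic balance (pressure-gradient force = Coriolis force):
V_g = (1/(fρ)) |∂P/∂n| = 6.76×10⁻⁴ / (5.23×10⁻⁵ × 0.656) = 19.7 m/s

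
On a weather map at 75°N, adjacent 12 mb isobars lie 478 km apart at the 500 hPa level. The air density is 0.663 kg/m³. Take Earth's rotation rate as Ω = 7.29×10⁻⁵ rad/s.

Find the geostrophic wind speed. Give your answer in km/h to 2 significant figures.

97 km/h

Coriolis parameter at 75°N:
f = 2Ω sin φ = 2 × 7.29×10⁻⁵ × sin 75° = 1.41×10⁻⁴ s⁻¹
Pressure gradient: |∂P/∂n| = 1200 Pa / 478000 m = 2.51×10⁻³ Pa/m
Geostrophic balance (pressure-gradient force = Coriolis force):
V_g = (1/(fρ)) |∂P/∂n| = 2.51×10⁻³ / (1.41×10⁻⁴ × 0.663) = 26.9 m/s
Converting: 26.9 m/s × 3.6 = 97 km/h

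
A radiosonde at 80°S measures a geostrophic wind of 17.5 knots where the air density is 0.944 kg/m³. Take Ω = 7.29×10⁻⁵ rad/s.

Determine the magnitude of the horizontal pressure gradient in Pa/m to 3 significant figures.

Coriolis parameter at 80°S:
f = 2Ω sin φ = 2 × 7.29×10⁻⁵ × sin 80° = 1.44×10⁻⁴ s⁻¹
Wind speed in SI: 17.5 knots = 9.00 m/s
Geostrophic balance rearranged: |∂P/∂n| = f ρ V_g
|∂P/∂n| = 1.44×10⁻⁴ × 0.944 × 9.00 = 1.22×10⁻³ Pa/m

1.22×10⁻³ Pa/m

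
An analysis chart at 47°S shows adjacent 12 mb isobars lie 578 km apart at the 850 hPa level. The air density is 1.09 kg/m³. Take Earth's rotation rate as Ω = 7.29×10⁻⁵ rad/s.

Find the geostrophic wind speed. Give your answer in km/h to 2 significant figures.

64 km/h

Coriolis parameter at 47°S:
f = 2Ω sin φ = 2 × 7.29×10⁻⁵ × sin 47° = 1.07×10⁻⁴ s⁻¹
Pressure gradient: |∂P/∂n| = 1200 Pa / 578000 m = 2.08×10⁻³ Pa/m
Geostrophic balance (pressure-gradient force = Coriolis force):
V_g = (1/(fρ)) |∂P/∂n| = 2.08×10⁻³ / (1.07×10⁻⁴ × 1.09) = 17.9 m/s
Converting: 17.9 m/s × 3.6 = 64 km/h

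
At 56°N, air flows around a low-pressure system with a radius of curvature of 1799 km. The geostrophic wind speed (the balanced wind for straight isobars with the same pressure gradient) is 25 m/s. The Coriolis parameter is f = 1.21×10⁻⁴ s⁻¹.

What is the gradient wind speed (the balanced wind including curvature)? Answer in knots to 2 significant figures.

44 knots

Around a low, centrifugal force acts outward with Coriolis, so pressure-gradient force balances both:
(1/ρ)|∂P/∂n| = fV + V²/R  →  V² + fR·V − fR·V_g = 0
With fR = 1.21×10⁻⁴ × 1799×10³ m = 218 m/s:
V = [−fR + √((fR)² + 4 fR V_g)]/2 = [−218 + √(218² + 4×218×25)]/2 = 22.6 m/s
Subgeostrophic (V < V_g = 25 m/s), as expected around a low.
Converting: 22.6 m/s × 1.944 = 44 knots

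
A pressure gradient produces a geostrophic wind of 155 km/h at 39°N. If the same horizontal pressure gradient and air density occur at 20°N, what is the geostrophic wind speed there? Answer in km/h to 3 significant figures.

285 km/h

With the same pressure gradient and density, V_g ∝ 1/f ∝ 1/sin φ.
V₂ = V₁ · sin φ₁ / sin φ₂ = 155 × sin 39° / sin 20°
V₂ = 155 × 0.6293/0.3420 = 285 km/h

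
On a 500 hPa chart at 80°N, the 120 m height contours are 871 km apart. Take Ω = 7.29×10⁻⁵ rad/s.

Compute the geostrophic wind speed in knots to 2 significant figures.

Coriolis parameter at 80°N:
f = 2Ω sin φ = 2 × 7.29×10⁻⁵ × sin 80° = 1.44×10⁻⁴ s⁻¹
Height gradient: |∂Z/∂n| = 120 m / 871000 m = 1.38×10⁻⁴
On a pressure surface, geostrophic balance gives V_g = (g/f)|∂Z/∂n|:
V_g = 9.81 × 1.38×10⁻⁴ / 1.44×10⁻⁴ = 9.41 m/s
Converting: 9.41 m/s × 1.944 = 18 knots

18 knots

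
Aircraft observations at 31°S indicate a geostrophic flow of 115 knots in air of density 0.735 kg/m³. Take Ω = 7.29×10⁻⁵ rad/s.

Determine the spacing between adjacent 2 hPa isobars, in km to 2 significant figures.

Coriolis parameter at 31°S:
f = 2Ω sin φ = 2 × 7.29×10⁻⁵ × sin 31° = 7.51×10⁻⁵ s⁻¹
Wind speed in SI: 115 knots = 59.2 m/s
Geostrophic balance rearranged: |∂P/∂n| = f ρ V_g
|∂P/∂n| = 7.51×10⁻⁵ × 0.735 × 59.2 = 3.27×10⁻³ Pa/m
Isobar spacing: Δn = ΔP/|∂P/∂n| = 200 Pa / 3.27×10⁻³ Pa/m = 61251 m ≈ 61 km

61 km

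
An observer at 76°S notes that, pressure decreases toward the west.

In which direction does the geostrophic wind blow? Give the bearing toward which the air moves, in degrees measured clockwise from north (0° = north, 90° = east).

180°

The pressure-gradient force points toward the west (bearing 270°).
Geostrophic balance: in the Southern Hemisphere the Coriolis force deflects motion to the left, so the geostrophic wind blows 90° to the left of the pressure-gradient force (low pressure on the right).
Rotating 270° by 90° counterclockwise gives 180° — the wind blows toward the south.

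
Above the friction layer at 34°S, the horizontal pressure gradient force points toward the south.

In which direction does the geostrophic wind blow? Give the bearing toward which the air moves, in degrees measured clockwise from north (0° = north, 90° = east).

The pressure-gradient force points toward the south (bearing 180°).
Geostrophic balance: in the Southern Hemisphere the Coriolis force deflects motion to the left, so the geostrophic wind blows 90° to the left of the pressure-gradient force (low pressure on the right).
Rotating 180° by 90° counterclockwise gives 090° — the wind blows toward the east.

090°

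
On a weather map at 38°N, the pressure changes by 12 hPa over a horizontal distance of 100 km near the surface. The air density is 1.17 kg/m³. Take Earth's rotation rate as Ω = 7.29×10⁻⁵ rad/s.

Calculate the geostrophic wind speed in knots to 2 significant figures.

Coriolis parameter at 38°N:
f = 2Ω sin φ = 2 × 7.29×10⁻⁵ × sin 38° = 8.98×10⁻⁵ s⁻¹
Pressure gradient: |∂P/∂n| = 1200 Pa / 100000 m = 1.20×10⁻² Pa/m
Geostrophic balance (pressure-gradient force = Coriolis force):
V_g = (1/(fρ)) |∂P/∂n| = 1.20×10⁻² / (8.98×10⁻⁵ × 1.17) = 114 m/s
Converting: 114 m/s × 1.944 = 220 knots

220 knots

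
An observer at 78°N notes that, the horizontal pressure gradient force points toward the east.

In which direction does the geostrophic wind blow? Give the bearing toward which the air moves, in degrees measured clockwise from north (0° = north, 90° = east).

180°

The pressure-gradient force points toward the east (bearing 090°).
Geostrophic balance: in the Northern Hemisphere the Coriolis force deflects motion to the right, so the geostrophic wind blows 90° to the right of the pressure-gradient force (low pressure on the left).
Rotating 090° by 90° clockwise gives 180° — the wind blows toward the south.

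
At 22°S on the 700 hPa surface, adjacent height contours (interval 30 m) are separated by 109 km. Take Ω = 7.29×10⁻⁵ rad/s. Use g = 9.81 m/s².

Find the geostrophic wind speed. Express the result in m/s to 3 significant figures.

49.4 m/s

Coriolis parameter at 22°S:
f = 2Ω sin φ = 2 × 7.29×10⁻⁵ × sin 22° = 5.46×10⁻⁵ s⁻¹
Height gradient: |∂Z/∂n| = 30 m / 109000 m = 2.75×10⁻⁴
On a pressure surface, geostrophic balance gives V_g = (g/f)|∂Z/∂n|:
V_g = 9.81 × 2.75×10⁻⁴ / 5.46×10⁻⁵ = 49.4 m/s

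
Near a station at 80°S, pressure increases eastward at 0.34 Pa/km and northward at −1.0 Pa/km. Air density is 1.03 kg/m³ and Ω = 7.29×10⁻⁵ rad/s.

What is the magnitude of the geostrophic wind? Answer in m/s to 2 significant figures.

7.1 m/s

Coriolis parameter at 80°S:
f = 2Ω sin φ = 2 × 7.29×10⁻⁵ × sin 80° = 1.44×10⁻⁴ s⁻¹
In the Southern Hemisphere f is negative: f = −1.44×10⁻⁴ s⁻¹.
Component geostrophic relations (x east, y north):
u_g = −(1/(fρ)) ∂P/∂y,  v_g = (1/(fρ)) ∂P/∂x
u_g = −(−1.0×10⁻³)/(−1.44×10⁻⁴ × 1.03) = −6.76 m/s;  v_g = (0.34×10⁻³)/(−1.44×10⁻⁴ × 1.03) = −2.30 m/s
|V_g| = √(u_g² + v_g²) = 7.14 m/s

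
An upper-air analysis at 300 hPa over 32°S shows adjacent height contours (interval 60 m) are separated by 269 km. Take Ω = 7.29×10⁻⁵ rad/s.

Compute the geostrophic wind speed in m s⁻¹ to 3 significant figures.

28.3 m s⁻¹

Coriolis parameter at 32°S:
f = 2Ω sin φ = 2 × 7.29×10⁻⁵ × sin 32° = 7.73×10⁻⁵ s⁻¹
Height gradient: |∂Z/∂n| = 60 m / 269000 m = 2.23×10⁻⁴
On a pressure surface, geostrophic balance gives V_g = (g/f)|∂Z/∂n|:
V_g = 9.81 × 2.23×10⁻⁴ / 7.73×10⁻⁵ = 28.3 m/s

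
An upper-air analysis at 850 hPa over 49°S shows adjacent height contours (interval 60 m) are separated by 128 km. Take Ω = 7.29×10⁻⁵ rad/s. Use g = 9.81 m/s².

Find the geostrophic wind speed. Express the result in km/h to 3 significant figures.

150 km/h

Coriolis parameter at 49°S:
f = 2Ω sin φ = 2 × 7.29×10⁻⁵ × sin 49° = 1.10×10⁻⁴ s⁻¹
Height gradient: |∂Z/∂n| = 60 m / 128000 m = 4.69×10⁻⁴
On a pressure surface, geostrophic balance gives V_g = (g/f)|∂Z/∂n|:
V_g = 9.81 × 4.69×10⁻⁴ / 1.10×10⁻⁴ = 41.8 m/s
Converting: 41.8 m/s × 3.6 = 150 km/h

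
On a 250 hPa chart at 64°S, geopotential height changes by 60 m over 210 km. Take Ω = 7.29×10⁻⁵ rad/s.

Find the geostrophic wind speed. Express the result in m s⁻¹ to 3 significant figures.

21.4 m s⁻¹

Coriolis parameter at 64°S:
f = 2Ω sin φ = 2 × 7.29×10⁻⁵ × sin 64° = 1.31×10⁻⁴ s⁻¹
Height gradient: |∂Z/∂n| = 60 m / 210000 m = 2.86×10⁻⁴
On a pressure surface, geostrophic balance gives V_g = (g/f)|∂Z/∂n|:
V_g = 9.81 × 2.86×10⁻⁴ / 1.31×10⁻⁴ = 21.4 m/s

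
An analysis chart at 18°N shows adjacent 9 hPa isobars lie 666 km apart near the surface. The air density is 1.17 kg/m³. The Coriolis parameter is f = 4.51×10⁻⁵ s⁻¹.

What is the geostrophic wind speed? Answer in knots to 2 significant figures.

Pressure gradient: |∂P/∂n| = 900 Pa / 666000 m = 1.35×10⁻³ Pa/m
Geostrophic balance (pressure-gradient force = Coriolis force):
V_g = (1/(fρ)) |∂P/∂n| = 1.35×10⁻³ / (4.51×10⁻⁵ × 1.17) = 25.6 m/s
Converting: 25.6 m/s × 1.944 = 50 knots

50 knots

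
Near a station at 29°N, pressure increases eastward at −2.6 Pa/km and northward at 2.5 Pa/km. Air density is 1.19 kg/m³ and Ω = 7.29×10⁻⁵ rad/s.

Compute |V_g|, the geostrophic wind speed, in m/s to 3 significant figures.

Coriolis parameter at 29°N:
f = 2Ω sin φ = 2 × 7.29×10⁻⁵ × sin 29° = 7.07×10⁻⁵ s⁻¹
Component geostrophic relations (x east, y north):
u_g = −(1/(fρ)) ∂P/∂y,  v_g = (1/(fρ)) ∂P/∂x
u_g = −(2.5×10⁻³)/(7.07×10⁻⁵ × 1.19) = −29.7 m/s;  v_g = (−2.6×10⁻³)/(7.07×10⁻⁵ × 1.19) = −30.9 m/s
|V_g| = √(u_g² + v_g²) = 42.9 m/s

42.9 m/s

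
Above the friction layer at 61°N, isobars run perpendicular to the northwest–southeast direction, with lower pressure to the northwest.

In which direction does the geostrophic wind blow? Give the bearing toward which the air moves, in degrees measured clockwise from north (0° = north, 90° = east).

The pressure-gradient force points toward the northwest (bearing 315°).
Geostrophic balance: in the Northern Hemisphere the Coriolis force deflects motion to the right, so the geostrophic wind blows 90° to the right of the pressure-gradient force (low pressure on the left).
Rotating 315° by 90° clockwise gives 045° — the wind blows toward the northeast.

045°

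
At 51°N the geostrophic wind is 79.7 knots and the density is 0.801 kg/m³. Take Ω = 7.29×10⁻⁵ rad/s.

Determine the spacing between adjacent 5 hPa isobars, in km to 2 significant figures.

Coriolis parameter at 51°N:
f = 2Ω sin φ = 2 × 7.29×10⁻⁵ × sin 51° = 1.13×10⁻⁴ s⁻¹
Wind speed in SI: 79.7 knots = 41.0 m/s
Geostrophic balance rearranged: |∂P/∂n| = f ρ V_g
|∂P/∂n| = 1.13×10⁻⁴ × 0.801 × 41.0 = 3.72×10⁻³ Pa/m
Isobar spacing: Δn = ΔP/|∂P/∂n| = 500 Pa / 3.72×10⁻³ Pa/m = 134363 m ≈ 130 km

130 km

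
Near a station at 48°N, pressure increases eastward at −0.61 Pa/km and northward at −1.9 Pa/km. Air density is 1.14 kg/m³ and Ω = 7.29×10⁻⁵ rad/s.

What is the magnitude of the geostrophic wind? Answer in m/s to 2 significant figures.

Coriolis parameter at 48°N:
f = 2Ω sin φ = 2 × 7.29×10⁻⁵ × sin 48° = 1.08×10⁻⁴ s⁻¹
Component geostrophic relations (x east, y north):
u_g = −(1/(fρ)) ∂P/∂y,  v_g = (1/(fρ)) ∂P/∂x
u_g = −(−1.9×10⁻³)/(1.08×10⁻⁴ × 1.14) = 15.4 m/s;  v_g = (−0.61×10⁻³)/(1.08×10⁻⁴ × 1.14) = −4.94 m/s
|V_g| = √(u_g² + v_g²) = 16.2 m/s

16 m/s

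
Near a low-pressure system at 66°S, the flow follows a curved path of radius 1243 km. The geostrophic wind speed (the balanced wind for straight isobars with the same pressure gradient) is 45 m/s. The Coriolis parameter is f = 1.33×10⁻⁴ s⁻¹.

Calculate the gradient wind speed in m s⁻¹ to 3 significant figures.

Around a low, centrifugal force acts outward with Coriolis, so pressure-gradient force balances both:
(1/ρ)|∂P/∂n| = fV + V²/R  →  V² + fR·V − fR·V_g = 0
With fR = 1.33×10⁻⁴ × 1243×10³ m = 165 m/s:
V = [−fR + √((fR)² + 4 fR V_g)]/2 = [−165 + √(165² + 4×165×45)]/2 = 36.8 m/s
Subgeostrophic (V < V_g = 45 m/s), as expected around a low.

36.8 m s⁻¹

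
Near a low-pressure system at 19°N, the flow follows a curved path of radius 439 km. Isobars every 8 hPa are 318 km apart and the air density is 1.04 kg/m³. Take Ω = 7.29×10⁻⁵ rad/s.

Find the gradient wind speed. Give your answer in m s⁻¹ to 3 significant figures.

Coriolis parameter at 19°N:
f = 2Ω sin φ = 2 × 7.29×10⁻⁵ × sin 19° = 4.75×10⁻⁵ s⁻¹
Pressure gradient: |∂P/∂n| = 800 Pa / 318000 m = 2.52×10⁻³ Pa/m
Geostrophic speed: V_g = |∂P/∂n|/(fρ) = 2.52×10⁻³/(4.75×10⁻⁵ × 1.04) = 51.0 m/s
Around a low, centrifugal force acts outward with Coriolis, so pressure-gradient force balances both:
(1/ρ)|∂P/∂n| = fV + V²/R  →  V² + fR·V − fR·V_g = 0
With fR = 4.75×10⁻⁵ × 439×10³ m = 20.8 m/s:
V = [−fR + √((fR)² + 4 fR V_g)]/2 = [−20.8 + √(20.8² + 4×20.8×51)]/2 = 23.8 m/s
Subgeostrophic (V < V_g = 51 m/s), as expected around a low.

23.8 m s⁻¹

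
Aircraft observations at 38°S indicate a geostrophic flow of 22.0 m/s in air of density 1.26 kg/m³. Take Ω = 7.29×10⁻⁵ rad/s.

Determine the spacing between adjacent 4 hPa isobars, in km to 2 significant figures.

Coriolis parameter at 38°S:
f = 2Ω sin φ = 2 × 7.29×10⁻⁵ × sin 38° = 8.98×10⁻⁵ s⁻¹
Geostrophic balance rearranged: |∂P/∂n| = f ρ V_g
|∂P/∂n| = 8.98×10⁻⁵ × 1.26 × 22.0 = 2.49×10⁻³ Pa/m
Isobar spacing: Δn = ΔP/|∂P/∂n| = 400 Pa / 2.49×10⁻³ Pa/m = 160756 m ≈ 160 km

160 km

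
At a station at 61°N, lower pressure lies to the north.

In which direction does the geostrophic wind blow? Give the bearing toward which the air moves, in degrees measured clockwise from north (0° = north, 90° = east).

The pressure-gradient force points toward the north (bearing 000°).
Geostrophic balance: in the Northern Hemisphere the Coriolis force deflects motion to the right, so the geostrophic wind blows 90° to the right of the pressure-gradient force (low pressure on the left).
Rotating 000° by 90° clockwise gives 090° — the wind blows toward the east.

090°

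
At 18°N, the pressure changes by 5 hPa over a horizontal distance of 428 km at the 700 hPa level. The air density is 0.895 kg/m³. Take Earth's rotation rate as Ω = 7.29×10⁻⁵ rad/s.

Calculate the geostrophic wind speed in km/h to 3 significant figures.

Coriolis parameter at 18°N:
f = 2Ω sin φ = 2 × 7.29×10⁻⁵ × sin 18° = 4.51×10⁻⁵ s⁻¹
Pressure gradient: |∂P/∂n| = 500 Pa / 428000 m = 1.17×10⁻³ Pa/m
Geostrophic balance (pressure-gradient force = Coriolis force):
V_g = (1/(fρ)) |∂P/∂n| = 1.17×10⁻³ / (4.51×10⁻⁵ × 0.895) = 29.0 m/s
Converting: 29.0 m/s × 3.6 = 104 km/h

104 km/h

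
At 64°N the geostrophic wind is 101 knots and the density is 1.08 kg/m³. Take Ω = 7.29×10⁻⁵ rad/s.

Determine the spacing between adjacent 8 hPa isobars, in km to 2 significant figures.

110 km

Coriolis parameter at 64°N:
f = 2Ω sin φ = 2 × 7.29×10⁻⁵ × sin 64° = 1.31×10⁻⁴ s⁻¹
Wind speed in SI: 101 knots = 52.0 m/s
Geostrophic balance rearranged: |∂P/∂n| = f ρ V_g
|∂P/∂n| = 1.31×10⁻⁴ × 1.08 × 52.0 = 7.35×10⁻³ Pa/m
Isobar spacing: Δn = ΔP/|∂P/∂n| = 800 Pa / 7.35×10⁻³ Pa/m = 108790 m ≈ 110 km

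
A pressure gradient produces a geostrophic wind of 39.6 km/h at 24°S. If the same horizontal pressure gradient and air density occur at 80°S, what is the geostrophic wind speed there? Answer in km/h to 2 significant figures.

With the same pressure gradient and density, V_g ∝ 1/f ∝ 1/sin φ.
V₂ = V₁ · sin φ₁ / sin φ₂ = 39.6 × sin 24° / sin 80°
V₂ = 39.6 × 0.4067/0.9848 = 16 km/h

16 km/h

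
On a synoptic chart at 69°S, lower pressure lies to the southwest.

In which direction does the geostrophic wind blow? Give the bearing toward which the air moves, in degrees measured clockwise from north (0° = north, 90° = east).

The pressure-gradient force points toward the southwest (bearing 225°).
Geostrophic balance: in the Southern Hemisphere the Coriolis force deflects motion to the left, so the geostrophic wind blows 90° to the left of the pressure-gradient force (low pressure on the right).
Rotating 225° by 90° counterclockwise gives 135° — the wind blows toward the southeast.

135°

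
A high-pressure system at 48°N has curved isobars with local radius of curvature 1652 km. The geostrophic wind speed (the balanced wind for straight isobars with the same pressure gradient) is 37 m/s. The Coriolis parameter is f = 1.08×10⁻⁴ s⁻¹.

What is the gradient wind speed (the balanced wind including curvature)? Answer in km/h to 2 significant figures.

Around a high, pressure-gradient force acts outward with centrifugal, so Coriolis balances both:
fV = (1/ρ)|∂P/∂n| + V²/R  →  V² − fR·V + fR·V_g = 0
With fR = 1.08×10⁻⁴ × 1652×10³ m = 178 m/s:
V = [fR − √((fR)² − 4 fR V_g)]/2 = [178 − √(178² − 4×178×37)]/2 = 52.4 m/s
Supergeostrophic (V > V_g = 37 m/s), as expected around a high.
Converting: 52.4 m/s × 3.6 = 190 km/h

190 km/h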